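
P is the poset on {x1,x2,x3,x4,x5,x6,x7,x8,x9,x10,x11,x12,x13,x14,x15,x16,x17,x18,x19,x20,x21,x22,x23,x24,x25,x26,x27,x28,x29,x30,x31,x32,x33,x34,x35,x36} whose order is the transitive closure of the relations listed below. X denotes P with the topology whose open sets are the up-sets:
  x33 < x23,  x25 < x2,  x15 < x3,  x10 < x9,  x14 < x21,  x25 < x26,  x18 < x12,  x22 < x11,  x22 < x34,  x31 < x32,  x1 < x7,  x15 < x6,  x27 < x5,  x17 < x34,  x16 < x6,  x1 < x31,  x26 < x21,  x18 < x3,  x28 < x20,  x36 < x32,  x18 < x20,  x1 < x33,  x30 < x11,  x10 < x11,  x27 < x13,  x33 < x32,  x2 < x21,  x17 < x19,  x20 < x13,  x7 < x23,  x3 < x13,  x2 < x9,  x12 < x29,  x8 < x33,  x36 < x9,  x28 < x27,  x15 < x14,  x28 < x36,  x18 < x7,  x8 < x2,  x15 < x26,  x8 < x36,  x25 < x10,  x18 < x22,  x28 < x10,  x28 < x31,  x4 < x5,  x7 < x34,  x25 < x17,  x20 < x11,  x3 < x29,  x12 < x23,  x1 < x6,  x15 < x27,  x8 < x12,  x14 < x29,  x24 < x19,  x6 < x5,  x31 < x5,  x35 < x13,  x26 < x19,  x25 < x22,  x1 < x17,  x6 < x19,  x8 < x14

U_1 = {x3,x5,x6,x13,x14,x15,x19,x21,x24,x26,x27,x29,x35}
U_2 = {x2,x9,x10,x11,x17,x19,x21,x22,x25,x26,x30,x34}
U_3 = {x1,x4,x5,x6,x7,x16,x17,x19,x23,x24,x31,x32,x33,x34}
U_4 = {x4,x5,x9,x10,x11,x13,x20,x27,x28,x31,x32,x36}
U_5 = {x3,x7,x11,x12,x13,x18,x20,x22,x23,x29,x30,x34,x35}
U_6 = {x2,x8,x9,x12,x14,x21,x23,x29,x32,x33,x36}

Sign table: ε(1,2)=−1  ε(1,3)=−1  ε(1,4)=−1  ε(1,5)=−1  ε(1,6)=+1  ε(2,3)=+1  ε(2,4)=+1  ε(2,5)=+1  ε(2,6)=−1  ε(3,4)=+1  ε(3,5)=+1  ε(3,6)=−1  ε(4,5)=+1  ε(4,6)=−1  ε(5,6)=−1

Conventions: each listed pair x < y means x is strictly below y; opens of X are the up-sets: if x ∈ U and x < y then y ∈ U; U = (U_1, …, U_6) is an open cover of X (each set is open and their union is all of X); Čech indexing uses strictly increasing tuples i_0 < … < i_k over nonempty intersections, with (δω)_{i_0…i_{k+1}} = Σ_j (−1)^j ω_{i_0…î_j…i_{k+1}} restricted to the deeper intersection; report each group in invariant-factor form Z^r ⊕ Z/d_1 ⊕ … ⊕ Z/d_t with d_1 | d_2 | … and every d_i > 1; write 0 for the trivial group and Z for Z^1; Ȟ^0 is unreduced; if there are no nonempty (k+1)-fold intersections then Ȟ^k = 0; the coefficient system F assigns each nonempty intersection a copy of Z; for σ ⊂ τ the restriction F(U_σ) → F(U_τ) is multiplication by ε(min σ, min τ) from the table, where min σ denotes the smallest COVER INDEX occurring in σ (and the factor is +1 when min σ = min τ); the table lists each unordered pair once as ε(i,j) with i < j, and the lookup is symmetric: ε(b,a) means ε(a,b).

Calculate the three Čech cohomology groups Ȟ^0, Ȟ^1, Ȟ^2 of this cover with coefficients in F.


intersection data:
  U12={x19,x21,x26} U13={x5,x6,x19,x24} U14={x5,x13,x27} U15={x3,x13,x29,x35} U16={x14,x21,x29} U23={x17,x19,x34} U24={x9,x10,x11} U25={x11,x22,x30,x34} U26={x2,x9,x21} U34={x4,x5,x31,x32} U35={x7,x23,x34} U36={x23,x32,x33} U45={x11,x13,x20} U46={x9,x32,x36} U56={x12,x23,x29}
  U123={x19} U126={x21} U134={x5} U145={x13} U156={x29} U235={x34} U245={x11} U246={x9} U346={x32} U356={x23}
C dims 6,15,10; δ0: rk 5, SNF 1^5; δ1: rk 10, SNF 1^9·2
Ȟ^0 = (6 − 5) − 0 = 1, so Ȟ^0 ≅ Z
Ȟ^1 = (15 − 10) − 5 = 0, so Ȟ^1 ≅ 0
Ȟ^2 = (10 − 0) − 10 = 0 plus torsion [2], so Ȟ^2 ≅ Z/2

Ȟ^0 ≅ Z, Ȟ^1 ≅ 0, Ȟ^2 ≅ Z/2


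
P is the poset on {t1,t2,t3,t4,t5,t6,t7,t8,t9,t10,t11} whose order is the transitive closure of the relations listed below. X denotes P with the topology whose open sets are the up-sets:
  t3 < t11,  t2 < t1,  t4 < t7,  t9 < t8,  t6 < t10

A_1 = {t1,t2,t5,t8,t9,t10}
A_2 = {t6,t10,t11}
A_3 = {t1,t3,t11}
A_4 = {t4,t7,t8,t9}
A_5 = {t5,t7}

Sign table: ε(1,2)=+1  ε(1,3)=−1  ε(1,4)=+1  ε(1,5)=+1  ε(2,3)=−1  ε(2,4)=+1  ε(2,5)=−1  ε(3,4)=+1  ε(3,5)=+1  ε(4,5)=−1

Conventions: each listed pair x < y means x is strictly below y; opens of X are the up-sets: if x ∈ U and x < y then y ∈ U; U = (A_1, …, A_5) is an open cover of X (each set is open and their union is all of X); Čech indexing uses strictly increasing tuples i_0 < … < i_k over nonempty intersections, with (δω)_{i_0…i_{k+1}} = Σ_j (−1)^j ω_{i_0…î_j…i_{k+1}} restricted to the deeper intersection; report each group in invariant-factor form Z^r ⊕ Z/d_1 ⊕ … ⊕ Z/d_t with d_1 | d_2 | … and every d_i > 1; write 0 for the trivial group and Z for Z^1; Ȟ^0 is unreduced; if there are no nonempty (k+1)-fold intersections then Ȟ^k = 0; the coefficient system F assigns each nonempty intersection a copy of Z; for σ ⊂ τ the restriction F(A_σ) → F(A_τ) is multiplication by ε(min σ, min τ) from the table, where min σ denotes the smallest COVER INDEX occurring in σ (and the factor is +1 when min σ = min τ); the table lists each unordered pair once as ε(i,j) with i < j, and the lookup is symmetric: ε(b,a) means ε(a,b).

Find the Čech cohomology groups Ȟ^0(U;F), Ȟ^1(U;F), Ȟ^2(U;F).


nonempty intersections:
  A12={t10} A13={t1} A14={t8,t9} A15={t5} A23={t11} A45={t7}
C dims 5,6; δ0: rk 5, SNF 1^4·2
Ȟ^0: (5−5)−0=0 ⇒ 0
Ȟ^1: (6−0)−5=1 plus torsion [2] ⇒ Z ⊕ Z/2
Ȟ^2: (0−0)−0=0 ⇒ 0

Ȟ^0 ≅ 0, Ȟ^1 ≅ Z ⊕ Z/2, Ȟ^2 ≅ 0


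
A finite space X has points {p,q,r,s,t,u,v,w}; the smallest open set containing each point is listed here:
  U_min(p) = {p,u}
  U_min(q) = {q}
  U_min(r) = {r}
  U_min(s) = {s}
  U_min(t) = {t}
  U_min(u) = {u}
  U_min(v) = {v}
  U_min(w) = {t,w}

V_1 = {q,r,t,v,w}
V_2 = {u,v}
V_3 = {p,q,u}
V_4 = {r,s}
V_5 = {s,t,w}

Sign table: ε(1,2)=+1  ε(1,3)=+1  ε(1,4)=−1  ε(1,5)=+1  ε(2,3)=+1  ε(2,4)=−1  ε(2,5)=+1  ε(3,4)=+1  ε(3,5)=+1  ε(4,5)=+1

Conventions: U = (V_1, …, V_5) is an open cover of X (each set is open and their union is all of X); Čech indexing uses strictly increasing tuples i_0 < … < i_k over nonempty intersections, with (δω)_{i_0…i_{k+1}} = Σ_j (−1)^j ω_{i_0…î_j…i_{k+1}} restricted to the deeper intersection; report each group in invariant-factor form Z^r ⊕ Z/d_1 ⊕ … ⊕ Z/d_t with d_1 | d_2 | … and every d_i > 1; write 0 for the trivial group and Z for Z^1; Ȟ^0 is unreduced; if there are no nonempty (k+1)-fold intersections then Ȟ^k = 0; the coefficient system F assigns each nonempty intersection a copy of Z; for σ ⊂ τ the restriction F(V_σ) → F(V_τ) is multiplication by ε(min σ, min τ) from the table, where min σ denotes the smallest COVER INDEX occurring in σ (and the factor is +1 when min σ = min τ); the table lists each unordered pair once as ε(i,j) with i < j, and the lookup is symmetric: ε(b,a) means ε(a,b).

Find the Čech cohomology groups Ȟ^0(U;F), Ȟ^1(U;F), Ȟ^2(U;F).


Ȟ^0 ≅ 0, Ȟ^1 ≅ Z ⊕ Z/2, Ȟ^2 ≅ 0

nonempty overlaps:
  V12={v} V13={q} V14={r} V15={t,w} V23={u} V45={s}
C dims 5,6; δ0: rk 5, SNF 1^4·2
degree 0: 5−5−0 = 0 → Ȟ^0 ≅ 0
degree 1: 6−0−5 = 1 plus torsion [2] → Ȟ^1 ≅ Z ⊕ Z/2
degree 2: 0−0−0 = 0 → Ȟ^2 ≅ 0


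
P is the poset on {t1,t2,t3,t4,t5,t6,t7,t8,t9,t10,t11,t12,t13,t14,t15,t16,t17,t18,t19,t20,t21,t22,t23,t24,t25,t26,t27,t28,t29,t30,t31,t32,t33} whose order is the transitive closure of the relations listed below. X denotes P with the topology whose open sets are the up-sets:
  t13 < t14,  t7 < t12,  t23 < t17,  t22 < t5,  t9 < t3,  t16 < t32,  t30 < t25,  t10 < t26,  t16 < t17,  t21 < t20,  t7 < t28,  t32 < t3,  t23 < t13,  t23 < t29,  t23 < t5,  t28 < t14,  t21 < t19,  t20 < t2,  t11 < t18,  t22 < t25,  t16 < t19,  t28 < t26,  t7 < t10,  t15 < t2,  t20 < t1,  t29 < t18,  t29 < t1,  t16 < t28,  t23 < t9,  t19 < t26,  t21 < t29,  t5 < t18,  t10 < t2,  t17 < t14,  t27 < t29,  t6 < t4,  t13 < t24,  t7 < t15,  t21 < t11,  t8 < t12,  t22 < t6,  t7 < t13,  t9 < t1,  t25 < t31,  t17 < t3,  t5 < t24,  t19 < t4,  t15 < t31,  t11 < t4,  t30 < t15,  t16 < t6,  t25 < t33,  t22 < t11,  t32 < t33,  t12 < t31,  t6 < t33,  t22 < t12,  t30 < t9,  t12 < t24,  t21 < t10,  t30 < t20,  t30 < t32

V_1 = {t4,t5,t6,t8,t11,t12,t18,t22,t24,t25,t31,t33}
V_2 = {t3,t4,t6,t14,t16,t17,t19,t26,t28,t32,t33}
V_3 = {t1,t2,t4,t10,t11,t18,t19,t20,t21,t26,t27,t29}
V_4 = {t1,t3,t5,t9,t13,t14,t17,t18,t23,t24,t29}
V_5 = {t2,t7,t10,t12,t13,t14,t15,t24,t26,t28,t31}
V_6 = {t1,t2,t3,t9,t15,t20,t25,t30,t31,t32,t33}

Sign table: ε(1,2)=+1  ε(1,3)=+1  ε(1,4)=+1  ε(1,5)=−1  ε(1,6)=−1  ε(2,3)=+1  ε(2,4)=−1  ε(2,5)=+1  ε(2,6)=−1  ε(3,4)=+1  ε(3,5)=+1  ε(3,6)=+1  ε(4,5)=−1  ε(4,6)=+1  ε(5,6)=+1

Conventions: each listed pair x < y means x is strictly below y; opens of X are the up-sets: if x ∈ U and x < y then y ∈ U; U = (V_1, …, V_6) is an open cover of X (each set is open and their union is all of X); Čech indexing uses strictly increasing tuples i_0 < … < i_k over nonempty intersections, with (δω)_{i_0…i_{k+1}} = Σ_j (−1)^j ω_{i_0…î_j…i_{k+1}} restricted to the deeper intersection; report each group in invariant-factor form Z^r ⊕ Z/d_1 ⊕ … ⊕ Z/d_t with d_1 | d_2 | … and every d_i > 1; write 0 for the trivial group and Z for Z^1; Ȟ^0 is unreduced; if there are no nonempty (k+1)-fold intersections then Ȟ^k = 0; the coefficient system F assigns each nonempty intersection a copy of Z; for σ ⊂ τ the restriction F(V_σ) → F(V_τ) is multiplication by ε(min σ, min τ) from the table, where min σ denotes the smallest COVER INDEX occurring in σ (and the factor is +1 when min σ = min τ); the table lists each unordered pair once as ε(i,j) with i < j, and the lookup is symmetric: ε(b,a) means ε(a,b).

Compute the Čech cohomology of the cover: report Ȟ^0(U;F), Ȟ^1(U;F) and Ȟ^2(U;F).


nonempty intersections:
  V12={t4,t6,t33} V13={t4,t11,t18} V14={t5,t18,t24} V15={t12,t24,t31} V16={t25,t31,t33} V23={t4,t19,t26} V24={t3,t14,t17} V25={t14,t26,t28} V26={t3,t32,t33} V34={t1,t18,t29} V35={t2,t10,t26} V36={t1,t2,t20} V45={t13,t14,t24} V46={t1,t3,t9} V56={t2,t15,t31}
  V123={t4} V126={t33} V134={t18} V145={t24} V156={t31} V235={t26} V245={t14} V246={t3} V346={t1} V356={t2}
C dims 6,15,10; δ0: rk 6, SNF 1^5·2; δ1: rk 9, SNF 1^9
Ȟ^0: (6−6)−0=0 ⇒ 0
Ȟ^1: (15−9)−6=0 plus torsion [2] ⇒ Z/2
Ȟ^2: (10−0)−9=1 ⇒ Z

Ȟ^0(U;F) ≅ 0, Ȟ^1(U;F) ≅ Z/2 and Ȟ^2(U;F) ≅ Z


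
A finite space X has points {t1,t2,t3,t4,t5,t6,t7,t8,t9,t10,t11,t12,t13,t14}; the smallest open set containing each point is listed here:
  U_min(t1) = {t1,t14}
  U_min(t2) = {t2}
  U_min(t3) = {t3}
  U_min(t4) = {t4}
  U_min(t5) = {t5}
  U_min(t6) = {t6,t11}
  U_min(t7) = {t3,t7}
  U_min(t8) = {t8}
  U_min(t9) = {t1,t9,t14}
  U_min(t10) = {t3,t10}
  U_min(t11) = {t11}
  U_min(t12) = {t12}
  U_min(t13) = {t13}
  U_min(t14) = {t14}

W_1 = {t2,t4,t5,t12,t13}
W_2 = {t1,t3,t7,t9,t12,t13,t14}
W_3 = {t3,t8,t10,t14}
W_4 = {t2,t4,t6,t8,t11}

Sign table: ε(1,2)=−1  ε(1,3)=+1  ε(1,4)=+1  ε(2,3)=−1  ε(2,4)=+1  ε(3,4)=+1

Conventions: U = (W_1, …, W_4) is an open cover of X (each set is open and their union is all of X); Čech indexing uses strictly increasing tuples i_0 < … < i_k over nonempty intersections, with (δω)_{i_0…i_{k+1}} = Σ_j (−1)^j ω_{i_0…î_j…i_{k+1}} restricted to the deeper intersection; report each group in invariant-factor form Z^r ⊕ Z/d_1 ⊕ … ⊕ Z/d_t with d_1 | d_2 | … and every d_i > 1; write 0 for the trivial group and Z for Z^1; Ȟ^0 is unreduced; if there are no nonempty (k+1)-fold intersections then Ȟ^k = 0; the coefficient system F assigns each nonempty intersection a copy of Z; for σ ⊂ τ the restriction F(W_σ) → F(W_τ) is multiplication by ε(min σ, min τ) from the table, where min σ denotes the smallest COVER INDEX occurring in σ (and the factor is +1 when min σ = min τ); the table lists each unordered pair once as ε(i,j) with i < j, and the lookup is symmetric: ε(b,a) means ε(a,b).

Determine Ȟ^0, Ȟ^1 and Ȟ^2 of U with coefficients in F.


Ȟ^0(U;F) ≅ Z,  Ȟ^1(U;F) ≅ Z,  Ȟ^2(U;F) ≅ 0

nonempty overlaps:
  W12={t12,t13} W14={t2,t4} W23={t3,t14} W34={t8}
C dims 4,4; δ0: rk 3, SNF 1^3
degree 0: 4−3−0 = 1 → Ȟ^0 ≅ Z
degree 1: 4−0−3 = 1 → Ȟ^1 ≅ Z
degree 2: 0−0−0 = 0 → Ȟ^2 ≅ 0


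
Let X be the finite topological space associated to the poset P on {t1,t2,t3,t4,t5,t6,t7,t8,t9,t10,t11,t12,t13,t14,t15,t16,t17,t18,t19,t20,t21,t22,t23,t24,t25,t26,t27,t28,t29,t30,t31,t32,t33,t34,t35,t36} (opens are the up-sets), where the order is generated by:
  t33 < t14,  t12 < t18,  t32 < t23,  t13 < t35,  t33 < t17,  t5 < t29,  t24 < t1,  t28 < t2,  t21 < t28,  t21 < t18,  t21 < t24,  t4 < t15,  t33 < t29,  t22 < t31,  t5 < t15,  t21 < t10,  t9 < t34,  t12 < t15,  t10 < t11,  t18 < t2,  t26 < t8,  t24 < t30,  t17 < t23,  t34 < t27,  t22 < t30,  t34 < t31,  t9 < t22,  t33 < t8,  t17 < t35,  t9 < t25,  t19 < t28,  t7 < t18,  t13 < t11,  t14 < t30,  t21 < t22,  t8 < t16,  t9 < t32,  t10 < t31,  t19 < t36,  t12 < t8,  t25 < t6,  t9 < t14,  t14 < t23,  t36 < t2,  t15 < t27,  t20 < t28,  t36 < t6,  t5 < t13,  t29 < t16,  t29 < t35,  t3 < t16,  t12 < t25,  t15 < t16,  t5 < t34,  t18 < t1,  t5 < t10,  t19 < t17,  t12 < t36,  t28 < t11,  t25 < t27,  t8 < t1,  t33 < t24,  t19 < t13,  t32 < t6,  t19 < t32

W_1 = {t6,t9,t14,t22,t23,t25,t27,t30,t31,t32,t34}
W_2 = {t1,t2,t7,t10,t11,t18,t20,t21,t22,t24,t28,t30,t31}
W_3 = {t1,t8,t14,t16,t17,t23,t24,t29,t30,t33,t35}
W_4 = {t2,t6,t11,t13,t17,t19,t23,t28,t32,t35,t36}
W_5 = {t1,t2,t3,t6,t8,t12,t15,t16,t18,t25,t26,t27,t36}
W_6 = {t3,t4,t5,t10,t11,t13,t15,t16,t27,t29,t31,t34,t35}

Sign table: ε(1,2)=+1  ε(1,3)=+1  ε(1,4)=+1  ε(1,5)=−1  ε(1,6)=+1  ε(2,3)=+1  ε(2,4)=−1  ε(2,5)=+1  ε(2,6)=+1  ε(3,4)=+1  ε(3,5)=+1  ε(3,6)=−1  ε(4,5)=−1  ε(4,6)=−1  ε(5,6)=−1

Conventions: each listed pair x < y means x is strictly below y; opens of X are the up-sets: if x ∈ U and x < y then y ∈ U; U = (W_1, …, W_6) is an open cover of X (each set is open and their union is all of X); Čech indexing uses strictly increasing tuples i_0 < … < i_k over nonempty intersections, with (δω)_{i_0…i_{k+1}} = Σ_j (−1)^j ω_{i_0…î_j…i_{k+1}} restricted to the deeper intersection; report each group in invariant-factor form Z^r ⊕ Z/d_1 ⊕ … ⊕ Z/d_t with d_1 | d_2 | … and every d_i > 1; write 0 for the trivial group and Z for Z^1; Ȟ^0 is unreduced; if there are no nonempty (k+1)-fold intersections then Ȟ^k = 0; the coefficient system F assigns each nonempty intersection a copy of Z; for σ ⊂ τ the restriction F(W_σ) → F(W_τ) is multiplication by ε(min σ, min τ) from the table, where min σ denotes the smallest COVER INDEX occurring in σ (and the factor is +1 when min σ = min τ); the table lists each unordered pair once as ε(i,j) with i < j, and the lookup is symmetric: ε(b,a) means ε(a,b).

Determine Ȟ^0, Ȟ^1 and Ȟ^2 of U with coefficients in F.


nerve simplices:
  W12={t22,t30,t31} W13={t14,t23,t30} W14={t6,t23,t32} W15={t6,t25,t27} W16={t27,t31,t34} W23={t1,t24,t30} W24={t2,t11,t28} W25={t1,t2,t18} W26={t10,t11,t31} W34={t17,t23,t35} W35={t1,t8,t16} W36={t16,t29,t35} W45={t2,t6,t36} W46={t11,t13,t35} W56={t3,t15,t16,t27}
  W123={t30} W126={t31} W134={t23} W145={t6} W156={t27} W235={t1} W245={t2} W246={t11} W346={t35} W356={t16}
C dims 6,15,10; δ0: rk 6, SNF 1^5·2; δ1: rk 9, SNF 1^9
degree 0: 6−6−0 = 0 → Ȟ^0 ≅ 0
degree 1: 15−9−6 = 0 plus torsion [2] → Ȟ^1 ≅ Z/2
degree 2: 10−0−9 = 1 → Ȟ^2 ≅ Z

Ȟ^0 ≅ 0, Ȟ^1 ≅ Z/2 and Ȟ^2 ≅ Z


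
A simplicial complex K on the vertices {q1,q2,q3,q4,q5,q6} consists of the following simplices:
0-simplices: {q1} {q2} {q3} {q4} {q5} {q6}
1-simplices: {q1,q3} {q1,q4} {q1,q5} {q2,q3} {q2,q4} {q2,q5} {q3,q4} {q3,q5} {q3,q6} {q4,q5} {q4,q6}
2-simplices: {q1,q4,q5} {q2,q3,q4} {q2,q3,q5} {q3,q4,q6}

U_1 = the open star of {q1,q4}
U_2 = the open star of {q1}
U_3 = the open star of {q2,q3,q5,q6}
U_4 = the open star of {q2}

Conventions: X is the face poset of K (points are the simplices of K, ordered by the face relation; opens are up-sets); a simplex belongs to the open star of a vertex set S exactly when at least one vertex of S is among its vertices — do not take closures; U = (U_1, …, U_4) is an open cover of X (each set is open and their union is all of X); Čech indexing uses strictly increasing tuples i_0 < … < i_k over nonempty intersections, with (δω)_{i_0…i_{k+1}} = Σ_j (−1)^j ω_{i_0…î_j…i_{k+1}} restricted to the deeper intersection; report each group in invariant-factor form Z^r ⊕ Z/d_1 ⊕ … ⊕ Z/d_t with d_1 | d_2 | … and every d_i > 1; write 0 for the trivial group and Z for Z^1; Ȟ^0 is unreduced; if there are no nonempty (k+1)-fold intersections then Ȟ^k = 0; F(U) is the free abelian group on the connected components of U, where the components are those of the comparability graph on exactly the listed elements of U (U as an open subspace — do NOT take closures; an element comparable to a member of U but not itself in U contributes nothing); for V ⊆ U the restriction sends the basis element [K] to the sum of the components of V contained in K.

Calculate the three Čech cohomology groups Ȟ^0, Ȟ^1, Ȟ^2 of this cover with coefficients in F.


Ȟ^0(U;F) ≅ Z, Ȟ^1(U;F) ≅ Z^2 and Ȟ^2(U;F) ≅ 0

nerve simplices:
  U1={{q1},{q4},{q1,q3},{q1,q4},{q1,q5},{q2,q4},{q3,q4},{q4,q5},{q4,q6},{q1,q4,q5},{q2,q3,q4},{q3,q4,q6}} U2={{q1},{q1,q3},{q1,q4},{q1,q5},{q1,q4,q5}} U3={{q2},{q3},{q5},{q6},{q1,q3},{q1,q5},{q2,q3},{q2,q4},{q2,q5},{q3,q4},{q3,q5},{q3,q6},{q4,q5},{q4,q6},{q1,q4,q5},{q2,q3,q4},{q2,q3,q5},{q3,q4,q6}} U4={{q2},{q2,q3},{q2,q4},{q2,q5},{q2,q3,q4},{q2,q3,q5}}
  U12={{q1},{q1,q3},{q1,q4},{q1,q5},{q1,q4,q5}} U13={{q1,q3},{q1,q5},{q2,q4},{q3,q4},{q4,q5},{q4,q6},{q1,q4,q5},{q2,q3,q4},{q3,q4,q6}} U14={{q2,q4},{q2,q3,q4}} U23={{q1,q3},{q1,q5},{q1,q4,q5}} U34={{q2},{q2,q3},{q2,q4},{q2,q5},{q2,q3,q4},{q2,q3,q5}}
  U123={{q1,q3},{q1,q5},{q1,q4,q5}} U134={{q2,q4},{q2,q3,q4}}
components per intersection:
  U1: {{q1},{q4},{q1,q3},{q1,q4},{q1,q5},{q2,q4},{q3,q4},{q4,q5},{q4,q6},{q1,q4,q5},{q2,q3,q4},{q3,q4,q6}}
  U2: {{q1},{q1,q3},{q1,q4},{q1,q5},{q1,q4,q5}}
  U3: {{q2},{q3},{q5},{q6},{q1,q3},{q1,q5},{q2,q3},{q2,q4},{q2,q5},{q3,q4},{q3,q5},{q3,q6},{q4,q5},{q4,q6},{q1,q4,q5},{q2,q3,q4},{q2,q3,q5},{q3,q4,q6}}
  U4: {{q2},{q2,q3},{q2,q4},{q2,q5},{q2,q3,q4},{q2,q3,q5}}
  U12: {{q1},{q1,q3},{q1,q4},{q1,q5},{q1,q4,q5}}
  U13: {{q1,q3}} {{q1,q5},{q4,q5},{q1,q4,q5}} {{q2,q4},{q3,q4},{q4,q6},{q2,q3,q4},{q3,q4,q6}}
  U14: {{q2,q4},{q2,q3,q4}}
  U23: {{q1,q3}} {{q1,q5},{q1,q4,q5}}
  U34: {{q2},{q2,q3},{q2,q4},{q2,q5},{q2,q3,q4},{q2,q3,q5}}
  U123: {{q1,q3}} {{q1,q5},{q1,q4,q5}}
  U134: {{q2,q4},{q2,q3,q4}}
C dims 4,8,3; δ0: rk 3, SNF 1^3; δ1: rk 3, SNF 1^3
degree 0: 4−3−0 = 1 → Ȟ^0 ≅ Z
degree 1: 8−3−3 = 2 → Ȟ^1 ≅ Z^2
degree 2: 3−0−3 = 0 → Ȟ^2 ≅ 0


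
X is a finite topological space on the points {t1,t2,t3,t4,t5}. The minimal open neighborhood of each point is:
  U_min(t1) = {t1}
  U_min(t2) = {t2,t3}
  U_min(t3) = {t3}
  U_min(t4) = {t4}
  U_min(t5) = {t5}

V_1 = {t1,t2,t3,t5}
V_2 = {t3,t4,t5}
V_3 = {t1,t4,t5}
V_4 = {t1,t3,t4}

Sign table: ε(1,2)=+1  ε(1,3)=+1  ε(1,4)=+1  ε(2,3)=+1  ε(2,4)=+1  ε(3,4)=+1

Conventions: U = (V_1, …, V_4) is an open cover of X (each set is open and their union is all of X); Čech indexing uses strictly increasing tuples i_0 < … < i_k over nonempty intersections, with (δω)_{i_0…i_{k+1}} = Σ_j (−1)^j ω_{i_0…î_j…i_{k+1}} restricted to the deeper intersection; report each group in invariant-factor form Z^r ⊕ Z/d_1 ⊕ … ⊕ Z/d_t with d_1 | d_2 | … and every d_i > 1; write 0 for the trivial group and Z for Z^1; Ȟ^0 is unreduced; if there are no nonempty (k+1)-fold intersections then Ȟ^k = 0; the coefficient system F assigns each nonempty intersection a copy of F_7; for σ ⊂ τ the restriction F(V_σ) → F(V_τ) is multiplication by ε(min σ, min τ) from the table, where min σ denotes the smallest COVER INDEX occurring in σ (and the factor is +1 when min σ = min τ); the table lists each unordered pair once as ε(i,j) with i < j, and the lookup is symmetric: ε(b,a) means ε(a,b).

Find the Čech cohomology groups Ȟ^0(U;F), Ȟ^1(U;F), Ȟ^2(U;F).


Ȟ^0(U;F) ≅ Z/7; Ȟ^1(U;F) ≅ 0; Ȟ^2(U;F) ≅ Z/7

cover nerve:
  V12={t3,t5} V13={t1,t5} V14={t1,t3} V23={t4,t5} V24={t3,t4} V34={t1,t4}
  V123={t5} V124={t3} V134={t1} V234={t4}
C dims 4,6,4; δ0: rk_F7 3; δ1: rk_F7 3
Ȟ^0: (4−3)−0=1 ⇒ Z/7
Ȟ^1: (6−3)−3=0 ⇒ 0
Ȟ^2: (4−0)−3=1 ⇒ Z/7


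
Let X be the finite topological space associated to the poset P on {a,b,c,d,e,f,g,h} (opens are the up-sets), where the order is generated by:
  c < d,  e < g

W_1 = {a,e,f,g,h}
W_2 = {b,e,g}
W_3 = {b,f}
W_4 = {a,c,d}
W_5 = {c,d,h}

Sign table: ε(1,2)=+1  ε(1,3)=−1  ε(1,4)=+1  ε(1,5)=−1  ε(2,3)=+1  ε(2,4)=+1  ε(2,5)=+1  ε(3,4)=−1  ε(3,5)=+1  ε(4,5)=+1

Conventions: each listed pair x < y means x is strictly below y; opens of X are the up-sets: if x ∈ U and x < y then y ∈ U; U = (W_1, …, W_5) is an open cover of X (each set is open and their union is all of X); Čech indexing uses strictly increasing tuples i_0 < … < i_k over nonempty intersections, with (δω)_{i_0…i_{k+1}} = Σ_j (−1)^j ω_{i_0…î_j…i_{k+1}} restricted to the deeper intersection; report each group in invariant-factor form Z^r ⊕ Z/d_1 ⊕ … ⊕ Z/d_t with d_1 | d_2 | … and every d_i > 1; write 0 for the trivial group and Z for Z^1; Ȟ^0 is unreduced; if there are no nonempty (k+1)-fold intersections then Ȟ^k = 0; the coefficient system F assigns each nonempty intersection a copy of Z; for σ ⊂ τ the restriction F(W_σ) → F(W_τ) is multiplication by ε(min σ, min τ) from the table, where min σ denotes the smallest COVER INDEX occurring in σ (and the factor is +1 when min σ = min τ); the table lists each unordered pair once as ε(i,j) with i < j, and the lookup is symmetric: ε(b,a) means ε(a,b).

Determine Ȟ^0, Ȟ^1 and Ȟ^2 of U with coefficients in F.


Ȟ^0(U;F) ≅ 0, Ȟ^1(U;F) ≅ Z ⊕ Z/2 and Ȟ^2(U;F) ≅ 0

nonempty overlaps:
  W12={e,g} W13={f} W14={a} W15={h} W23={b} W45={c,d}
C dims 5,6; δ0: rk 5, SNF 1^4·2
degree 0: 5−5−0 = 0 → Ȟ^0 ≅ 0
degree 1: 6−0−5 = 1 plus torsion [2] → Ȟ^1 ≅ Z ⊕ Z/2
degree 2: 0−0−0 = 0 → Ȟ^2 ≅ 0


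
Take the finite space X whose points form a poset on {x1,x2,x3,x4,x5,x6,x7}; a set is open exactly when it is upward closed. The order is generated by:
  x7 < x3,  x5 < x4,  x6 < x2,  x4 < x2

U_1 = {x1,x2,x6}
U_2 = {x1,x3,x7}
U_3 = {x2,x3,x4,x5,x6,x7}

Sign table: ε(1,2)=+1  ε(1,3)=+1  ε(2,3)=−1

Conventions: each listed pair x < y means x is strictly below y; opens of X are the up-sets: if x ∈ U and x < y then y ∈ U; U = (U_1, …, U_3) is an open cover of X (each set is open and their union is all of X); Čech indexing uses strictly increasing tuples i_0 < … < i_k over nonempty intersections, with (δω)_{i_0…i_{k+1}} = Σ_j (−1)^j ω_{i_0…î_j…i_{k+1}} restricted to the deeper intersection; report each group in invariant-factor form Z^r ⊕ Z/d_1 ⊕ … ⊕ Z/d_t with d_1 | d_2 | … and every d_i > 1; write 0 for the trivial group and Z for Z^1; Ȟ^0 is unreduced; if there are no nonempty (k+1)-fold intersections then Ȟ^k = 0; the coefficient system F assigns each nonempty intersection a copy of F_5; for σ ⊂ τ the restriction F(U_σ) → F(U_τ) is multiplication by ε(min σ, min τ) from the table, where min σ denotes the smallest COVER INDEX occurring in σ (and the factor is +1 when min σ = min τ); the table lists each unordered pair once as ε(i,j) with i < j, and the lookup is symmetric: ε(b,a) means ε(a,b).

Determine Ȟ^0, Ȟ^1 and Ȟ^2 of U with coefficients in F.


Ȟ^0 = 0, Ȟ^1 = 0 and Ȟ^2 = 0

nonempty overlaps:
  U12={x1} U13={x2,x6} U23={x3,x7}
C dims 3,3; δ0: rk_F5 3
degree 0: 3−3−0 = 0 → Ȟ^0 ≅ 0
degree 1: 3−0−3 = 0 → Ȟ^1 ≅ 0
degree 2: 0−0−0 = 0 → Ȟ^2 ≅ 0


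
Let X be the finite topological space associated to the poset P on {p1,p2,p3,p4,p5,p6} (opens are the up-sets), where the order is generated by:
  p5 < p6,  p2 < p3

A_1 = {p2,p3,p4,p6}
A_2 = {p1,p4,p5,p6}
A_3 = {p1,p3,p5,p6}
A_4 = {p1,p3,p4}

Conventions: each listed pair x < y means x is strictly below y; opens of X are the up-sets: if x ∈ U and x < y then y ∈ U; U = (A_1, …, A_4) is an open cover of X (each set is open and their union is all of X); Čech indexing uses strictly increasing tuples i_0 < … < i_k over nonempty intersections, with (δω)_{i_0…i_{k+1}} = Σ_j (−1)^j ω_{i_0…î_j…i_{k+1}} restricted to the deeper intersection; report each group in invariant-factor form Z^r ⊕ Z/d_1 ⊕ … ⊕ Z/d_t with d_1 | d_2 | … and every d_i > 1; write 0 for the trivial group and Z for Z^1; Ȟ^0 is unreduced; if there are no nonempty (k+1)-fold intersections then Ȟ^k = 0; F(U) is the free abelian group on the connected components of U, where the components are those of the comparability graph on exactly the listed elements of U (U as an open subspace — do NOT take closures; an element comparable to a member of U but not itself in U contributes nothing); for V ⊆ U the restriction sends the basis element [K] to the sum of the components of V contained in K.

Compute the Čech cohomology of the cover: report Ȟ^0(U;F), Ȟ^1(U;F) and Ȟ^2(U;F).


Ȟ^0 = Z^4, Ȟ^1 = 0, Ȟ^2 = 0

intersection data:
  A12={p4,p6} A13={p3,p6} A14={p3,p4} A23={p1,p5,p6} A24={p1,p4} A34={p1,p3}
  A123={p6} A124={p4} A134={p3} A234={p1}
components per intersection:
  A1: {p2,p3} {p4} {p6}
  A2: {p1} {p4} {p5,p6}
  A3: {p1} {p3} {p5,p6}
  A4: {p1} {p3} {p4}
  A12: {p4} {p6}
  A13: {p3} {p6}
  A14: {p3} {p4}
  A23: {p1} {p5,p6}
  A24: {p1} {p4}
  A34: {p1} {p3}
  A123: {p6}
  A124: {p4}
  A134: {p3}
  A234: {p1}
C dims 12,12,4; δ0: rk 8, SNF 1^8; δ1: rk 4, SNF 1^4
Ȟ^0 = (12 − 8) − 0 = 4, so Ȟ^0 ≅ Z^4
Ȟ^1 = (12 − 4) − 8 = 0, so Ȟ^1 ≅ 0
Ȟ^2 = (4 − 0) − 4 = 0, so Ȟ^2 ≅ 0


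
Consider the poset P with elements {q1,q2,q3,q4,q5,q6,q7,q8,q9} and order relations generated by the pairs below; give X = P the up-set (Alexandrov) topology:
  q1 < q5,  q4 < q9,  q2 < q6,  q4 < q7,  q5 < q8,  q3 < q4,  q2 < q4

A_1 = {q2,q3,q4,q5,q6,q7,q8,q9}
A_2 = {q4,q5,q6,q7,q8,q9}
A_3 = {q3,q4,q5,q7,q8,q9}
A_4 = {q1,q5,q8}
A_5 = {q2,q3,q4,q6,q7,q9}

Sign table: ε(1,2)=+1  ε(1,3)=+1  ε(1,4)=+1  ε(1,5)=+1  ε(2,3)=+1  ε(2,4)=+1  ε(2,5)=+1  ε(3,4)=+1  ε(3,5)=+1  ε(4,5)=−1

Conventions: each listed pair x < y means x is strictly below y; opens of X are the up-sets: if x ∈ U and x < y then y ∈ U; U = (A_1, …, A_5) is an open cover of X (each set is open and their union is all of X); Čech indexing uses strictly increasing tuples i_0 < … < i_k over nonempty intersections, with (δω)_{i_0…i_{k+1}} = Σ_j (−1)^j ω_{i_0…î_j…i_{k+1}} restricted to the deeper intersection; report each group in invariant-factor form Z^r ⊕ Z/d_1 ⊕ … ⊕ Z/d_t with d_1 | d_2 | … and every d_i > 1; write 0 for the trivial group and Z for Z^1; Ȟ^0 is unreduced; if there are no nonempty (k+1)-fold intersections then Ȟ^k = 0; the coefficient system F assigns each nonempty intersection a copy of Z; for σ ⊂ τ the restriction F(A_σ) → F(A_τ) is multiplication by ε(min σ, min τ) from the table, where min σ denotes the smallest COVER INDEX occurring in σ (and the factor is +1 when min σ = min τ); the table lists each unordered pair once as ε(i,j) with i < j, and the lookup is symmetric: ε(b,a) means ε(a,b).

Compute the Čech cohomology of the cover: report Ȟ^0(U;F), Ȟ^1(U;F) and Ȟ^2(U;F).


Ȟ^0 ≅ Z; Ȟ^1 ≅ 0; Ȟ^2 ≅ 0

nerve simplices:
  A12={q4,q5,q6,q7,q8,q9} A13={q3,q4,q5,q7,q8,q9} A14={q5,q8} A15={q2,q3,q4,q6,q7,q9} A23={q4,q5,q7,q8,q9} A24={q5,q8} A25={q4,q6,q7,q9} A34={q5,q8} A35={q3,q4,q7,q9}
  A123={q4,q5,q7,q8,q9} A124={q5,q8} A125={q4,q6,q7,q9} A134={q5,q8} A135={q3,q4,q7,q9} A234={q5,q8} A235={q4,q7,q9}
  A1234={q5,q8} A1235={q4,q7,q9}
C dims 5,9,7,2; δ0: rk 4, SNF 1^4; δ1: rk 5, SNF 1^5; δ2: rk 2, SNF 1^2
degree 0: 5−4−0 = 1 → Ȟ^0 ≅ Z
degree 1: 9−5−4 = 0 → Ȟ^1 ≅ 0
degree 2: 7−2−5 = 0 → Ȟ^2 ≅ 0


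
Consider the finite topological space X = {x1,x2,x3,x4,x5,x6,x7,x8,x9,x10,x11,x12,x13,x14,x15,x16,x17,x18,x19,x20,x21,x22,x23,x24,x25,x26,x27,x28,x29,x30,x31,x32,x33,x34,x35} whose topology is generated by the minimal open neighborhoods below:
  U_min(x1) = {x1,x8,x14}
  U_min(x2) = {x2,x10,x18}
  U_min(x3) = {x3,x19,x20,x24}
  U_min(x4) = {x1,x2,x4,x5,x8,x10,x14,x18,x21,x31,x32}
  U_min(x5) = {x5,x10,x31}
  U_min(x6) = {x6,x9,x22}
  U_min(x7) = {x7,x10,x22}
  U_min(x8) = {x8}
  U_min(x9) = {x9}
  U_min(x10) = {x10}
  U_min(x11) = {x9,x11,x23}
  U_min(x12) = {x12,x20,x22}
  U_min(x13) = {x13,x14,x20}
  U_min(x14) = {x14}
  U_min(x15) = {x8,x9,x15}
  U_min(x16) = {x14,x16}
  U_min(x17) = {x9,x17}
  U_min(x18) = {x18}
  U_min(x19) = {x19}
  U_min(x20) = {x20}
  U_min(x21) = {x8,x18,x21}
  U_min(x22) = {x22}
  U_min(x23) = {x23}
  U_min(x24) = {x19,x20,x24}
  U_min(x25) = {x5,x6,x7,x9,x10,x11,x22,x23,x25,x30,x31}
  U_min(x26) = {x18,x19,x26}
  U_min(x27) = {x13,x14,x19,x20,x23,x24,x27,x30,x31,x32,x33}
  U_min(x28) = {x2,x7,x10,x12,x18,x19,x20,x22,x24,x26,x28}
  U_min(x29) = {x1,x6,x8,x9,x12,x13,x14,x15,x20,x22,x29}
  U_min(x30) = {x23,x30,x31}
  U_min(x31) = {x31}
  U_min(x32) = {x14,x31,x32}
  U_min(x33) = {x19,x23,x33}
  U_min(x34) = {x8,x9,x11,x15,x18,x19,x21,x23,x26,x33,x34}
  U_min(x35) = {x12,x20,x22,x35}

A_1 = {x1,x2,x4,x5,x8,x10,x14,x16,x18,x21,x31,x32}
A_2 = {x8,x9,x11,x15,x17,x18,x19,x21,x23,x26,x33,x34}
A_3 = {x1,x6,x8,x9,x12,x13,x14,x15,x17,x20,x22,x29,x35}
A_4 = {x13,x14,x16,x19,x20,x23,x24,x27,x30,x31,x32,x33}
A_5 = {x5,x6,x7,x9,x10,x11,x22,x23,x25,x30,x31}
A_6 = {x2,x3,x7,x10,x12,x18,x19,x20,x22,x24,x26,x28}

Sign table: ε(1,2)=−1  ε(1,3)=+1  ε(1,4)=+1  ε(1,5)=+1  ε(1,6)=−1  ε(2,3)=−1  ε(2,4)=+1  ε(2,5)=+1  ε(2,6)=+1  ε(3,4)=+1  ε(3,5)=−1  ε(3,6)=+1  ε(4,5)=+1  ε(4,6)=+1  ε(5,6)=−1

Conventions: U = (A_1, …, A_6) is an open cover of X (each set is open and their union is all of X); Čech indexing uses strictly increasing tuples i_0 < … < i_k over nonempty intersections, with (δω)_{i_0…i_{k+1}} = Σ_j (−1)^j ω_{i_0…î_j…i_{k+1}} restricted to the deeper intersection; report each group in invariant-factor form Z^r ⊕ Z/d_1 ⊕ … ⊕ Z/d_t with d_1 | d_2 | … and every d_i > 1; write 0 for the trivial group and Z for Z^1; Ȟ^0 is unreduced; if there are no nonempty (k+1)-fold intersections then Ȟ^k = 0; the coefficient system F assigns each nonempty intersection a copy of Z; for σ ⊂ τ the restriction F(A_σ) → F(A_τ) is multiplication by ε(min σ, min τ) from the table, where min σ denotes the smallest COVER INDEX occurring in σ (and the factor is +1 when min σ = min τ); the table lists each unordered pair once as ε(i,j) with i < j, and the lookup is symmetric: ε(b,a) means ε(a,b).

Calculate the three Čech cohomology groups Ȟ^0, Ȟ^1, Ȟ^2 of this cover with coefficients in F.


Ȟ^0 ≅ 0, Ȟ^1 ≅ Z/2, Ȟ^2 ≅ Z

nerve simplices:
  A12={x8,x18,x21} A13={x1,x8,x14} A14={x14,x16,x31,x32} A15={x5,x10,x31} A16={x2,x10,x18} A23={x8,x9,x15,x17} A24={x19,x23,x33} A25={x9,x11,x23} A26={x18,x19,x26} A34={x13,x14,x20} A35={x6,x9,x22} A36={x12,x20,x22} A45={x23,x30,x31} A46={x19,x20,x24} A56={x7,x10,x22}
  A123={x8} A126={x18} A134={x14} A145={x31} A156={x10} A235={x9} A245={x23} A246={x19} A346={x20} A356={x22}
C dims 6,15,10; δ0: rk 6, SNF 1^5·2; δ1: rk 9, SNF 1^9
degree 0: 6−6−0 = 0 → Ȟ^0 ≅ 0
degree 1: 15−9−6 = 0 plus torsion [2] → Ȟ^1 ≅ Z/2
degree 2: 10−0−9 = 1 → Ȟ^2 ≅ Z


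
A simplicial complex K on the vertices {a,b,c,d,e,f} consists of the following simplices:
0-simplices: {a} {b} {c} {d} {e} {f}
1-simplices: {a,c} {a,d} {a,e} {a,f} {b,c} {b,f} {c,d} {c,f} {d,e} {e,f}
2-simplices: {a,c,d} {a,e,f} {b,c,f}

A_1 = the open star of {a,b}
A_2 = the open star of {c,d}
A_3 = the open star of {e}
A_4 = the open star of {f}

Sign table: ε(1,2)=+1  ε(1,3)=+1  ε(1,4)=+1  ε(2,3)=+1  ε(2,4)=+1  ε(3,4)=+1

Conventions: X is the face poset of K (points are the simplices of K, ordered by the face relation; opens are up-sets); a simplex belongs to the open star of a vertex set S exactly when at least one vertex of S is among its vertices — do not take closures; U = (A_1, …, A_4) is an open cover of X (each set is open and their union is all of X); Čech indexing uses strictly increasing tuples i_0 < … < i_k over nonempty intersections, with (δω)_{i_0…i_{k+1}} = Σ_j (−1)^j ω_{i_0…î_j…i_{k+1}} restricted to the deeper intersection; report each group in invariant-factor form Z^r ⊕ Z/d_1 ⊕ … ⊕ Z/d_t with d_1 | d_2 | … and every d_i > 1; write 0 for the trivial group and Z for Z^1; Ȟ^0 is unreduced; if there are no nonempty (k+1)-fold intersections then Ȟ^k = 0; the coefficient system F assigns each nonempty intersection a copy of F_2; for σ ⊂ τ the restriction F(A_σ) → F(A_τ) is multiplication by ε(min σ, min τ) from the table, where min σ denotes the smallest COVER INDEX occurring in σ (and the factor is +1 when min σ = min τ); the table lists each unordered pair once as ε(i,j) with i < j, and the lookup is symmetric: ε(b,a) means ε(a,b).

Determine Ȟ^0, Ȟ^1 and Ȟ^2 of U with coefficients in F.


intersection data:
  A1={{a},{b},{a,c},{a,d},{a,e},{a,f},{b,c},{b,f},{a,c,d},{a,e,f},{b,c,f}} A2={{c},{d},{a,c},{a,d},{b,c},{c,d},{c,f},{d,e},{a,c,d},{b,c,f}} A3={{e},{a,e},{d,e},{e,f},{a,e,f}} A4={{f},{a,f},{b,f},{c,f},{e,f},{a,e,f},{b,c,f}}
  A12={{a,c},{a,d},{b,c},{a,c,d},{b,c,f}} A13={{a,e},{a,e,f}} A14={{a,f},{b,f},{a,e,f},{b,c,f}} A23={{d,e}} A24={{c,f},{b,c,f}} A34={{e,f},{a,e,f}}
  A124={{b,c,f}} A134={{a,e,f}}
C dims 4,6,2; δ0: rk_F2 3; δ1: rk_F2 2
Ȟ^0 = (4 − 3) − 0 = 1, so Ȟ^0 ≅ Z/2
Ȟ^1 = (6 − 2) − 3 = 1, so Ȟ^1 ≅ Z/2
Ȟ^2 = (2 − 0) − 2 = 0, so Ȟ^2 ≅ 0

Ȟ^0(U;F) ≅ Z/2, Ȟ^1(U;F) ≅ Z/2, Ȟ^2(U;F) ≅ 0


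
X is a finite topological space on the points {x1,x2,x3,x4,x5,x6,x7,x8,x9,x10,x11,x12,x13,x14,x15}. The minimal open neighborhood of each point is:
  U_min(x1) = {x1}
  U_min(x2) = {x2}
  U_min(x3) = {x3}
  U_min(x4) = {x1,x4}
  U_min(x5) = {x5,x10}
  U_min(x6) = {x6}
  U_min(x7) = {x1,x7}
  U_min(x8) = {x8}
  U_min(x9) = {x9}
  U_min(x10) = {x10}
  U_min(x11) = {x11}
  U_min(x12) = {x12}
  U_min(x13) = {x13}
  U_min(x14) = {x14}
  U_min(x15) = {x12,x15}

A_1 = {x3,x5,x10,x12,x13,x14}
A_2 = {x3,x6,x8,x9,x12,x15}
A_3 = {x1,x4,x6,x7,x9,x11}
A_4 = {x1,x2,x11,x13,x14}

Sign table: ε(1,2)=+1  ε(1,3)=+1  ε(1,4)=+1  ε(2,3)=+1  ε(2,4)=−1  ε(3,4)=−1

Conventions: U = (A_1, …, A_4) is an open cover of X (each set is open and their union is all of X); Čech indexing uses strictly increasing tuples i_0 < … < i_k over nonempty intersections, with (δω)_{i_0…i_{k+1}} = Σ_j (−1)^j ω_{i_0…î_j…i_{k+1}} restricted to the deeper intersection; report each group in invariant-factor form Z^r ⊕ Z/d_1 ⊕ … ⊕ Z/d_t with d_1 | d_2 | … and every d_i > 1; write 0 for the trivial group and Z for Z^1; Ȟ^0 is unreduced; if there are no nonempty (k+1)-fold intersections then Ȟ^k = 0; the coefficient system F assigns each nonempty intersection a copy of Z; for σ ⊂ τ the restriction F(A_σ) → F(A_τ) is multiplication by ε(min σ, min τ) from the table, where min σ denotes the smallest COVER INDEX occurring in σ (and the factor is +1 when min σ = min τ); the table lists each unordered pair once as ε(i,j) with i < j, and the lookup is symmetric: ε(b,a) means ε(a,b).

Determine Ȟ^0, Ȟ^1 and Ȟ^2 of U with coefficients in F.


cover nerve:
  A12={x3,x12} A14={x13,x14} A23={x6,x9} A34={x1,x11}
C dims 4,4; δ0: rk 4, SNF 1^3·2
Ȟ^0: (4−4)−0=0 ⇒ 0
Ȟ^1: (4−0)−4=0 plus torsion [2] ⇒ Z/2
Ȟ^2: (0−0)−0=0 ⇒ 0

Ȟ^0(U;F) ≅ 0; Ȟ^1(U;F) ≅ Z/2; Ȟ^2(U;F) ≅ 0


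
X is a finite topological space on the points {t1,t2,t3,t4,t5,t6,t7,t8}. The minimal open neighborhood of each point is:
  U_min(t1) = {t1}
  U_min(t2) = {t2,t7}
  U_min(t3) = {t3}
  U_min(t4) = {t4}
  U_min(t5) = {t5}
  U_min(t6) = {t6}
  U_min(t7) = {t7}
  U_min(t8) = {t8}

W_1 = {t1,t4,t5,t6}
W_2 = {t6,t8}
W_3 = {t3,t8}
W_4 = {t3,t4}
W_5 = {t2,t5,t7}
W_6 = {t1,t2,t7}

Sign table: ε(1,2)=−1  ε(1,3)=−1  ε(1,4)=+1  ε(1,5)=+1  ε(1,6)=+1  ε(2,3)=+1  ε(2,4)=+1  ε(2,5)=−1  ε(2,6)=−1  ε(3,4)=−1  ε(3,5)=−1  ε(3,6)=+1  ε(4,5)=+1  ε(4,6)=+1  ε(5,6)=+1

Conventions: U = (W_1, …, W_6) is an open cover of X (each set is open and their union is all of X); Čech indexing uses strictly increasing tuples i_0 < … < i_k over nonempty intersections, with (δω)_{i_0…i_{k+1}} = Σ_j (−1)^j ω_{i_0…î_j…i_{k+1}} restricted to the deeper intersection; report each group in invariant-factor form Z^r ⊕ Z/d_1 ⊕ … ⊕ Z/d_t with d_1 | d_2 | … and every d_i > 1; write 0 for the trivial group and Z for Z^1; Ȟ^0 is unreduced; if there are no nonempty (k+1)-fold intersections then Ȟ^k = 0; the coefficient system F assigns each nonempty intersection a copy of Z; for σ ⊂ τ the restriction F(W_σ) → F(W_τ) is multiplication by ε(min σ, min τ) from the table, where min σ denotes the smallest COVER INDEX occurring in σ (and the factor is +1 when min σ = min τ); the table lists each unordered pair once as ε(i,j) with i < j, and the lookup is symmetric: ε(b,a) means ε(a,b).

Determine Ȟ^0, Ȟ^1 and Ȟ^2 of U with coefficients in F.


nonempty overlaps:
  W12={t6} W14={t4} W15={t5} W16={t1} W23={t8} W34={t3} W56={t2,t7}
C dims 6,7; δ0: rk 5, SNF 1^5
degree 0: 6−5−0 = 1 → Ȟ^0 ≅ Z
degree 1: 7−0−5 = 2 → Ȟ^1 ≅ Z^2
degree 2: 0−0−0 = 0 → Ȟ^2 ≅ 0

Ȟ^0 ≅ Z, Ȟ^1 ≅ Z^2, Ȟ^2 ≅ 0


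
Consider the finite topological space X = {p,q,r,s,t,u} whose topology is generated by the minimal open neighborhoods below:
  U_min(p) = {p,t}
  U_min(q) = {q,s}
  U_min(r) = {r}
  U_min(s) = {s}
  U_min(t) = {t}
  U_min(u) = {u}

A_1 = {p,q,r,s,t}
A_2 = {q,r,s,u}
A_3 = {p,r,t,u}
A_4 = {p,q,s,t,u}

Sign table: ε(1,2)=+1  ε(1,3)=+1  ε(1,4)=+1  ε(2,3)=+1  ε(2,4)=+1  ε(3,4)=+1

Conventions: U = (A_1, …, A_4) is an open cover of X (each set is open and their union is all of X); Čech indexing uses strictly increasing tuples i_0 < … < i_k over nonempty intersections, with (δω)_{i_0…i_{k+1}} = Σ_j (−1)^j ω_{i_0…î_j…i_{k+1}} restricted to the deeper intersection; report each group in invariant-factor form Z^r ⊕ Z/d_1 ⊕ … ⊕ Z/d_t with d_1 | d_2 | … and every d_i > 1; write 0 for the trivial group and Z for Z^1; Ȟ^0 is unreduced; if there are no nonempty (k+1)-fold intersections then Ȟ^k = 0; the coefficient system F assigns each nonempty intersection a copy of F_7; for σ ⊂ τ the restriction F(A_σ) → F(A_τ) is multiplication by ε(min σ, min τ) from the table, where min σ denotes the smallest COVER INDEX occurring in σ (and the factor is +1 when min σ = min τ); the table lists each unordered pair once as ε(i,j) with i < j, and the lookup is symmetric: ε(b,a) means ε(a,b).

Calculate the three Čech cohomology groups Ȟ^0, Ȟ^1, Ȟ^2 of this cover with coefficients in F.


Ȟ^0 ≅ Z/7, Ȟ^1 ≅ 0 and Ȟ^2 ≅ Z/7

nerve of the cover:
  A12={q,r,s} A13={p,r,t} A14={p,q,s,t} A23={r,u} A24={q,s,u} A34={p,t,u}
  A123={r} A124={q,s} A134={p,t} A234={u}
C dims 4,6,4; δ0: rk_F7 3; δ1: rk_F7 3
Ȟ^0 = (4 − 3) − 0 = 1, so Ȟ^0 ≅ Z/7
Ȟ^1 = (6 − 3) − 3 = 0, so Ȟ^1 ≅ 0
Ȟ^2 = (4 − 0) − 3 = 1, so Ȟ^2 ≅ Z/7


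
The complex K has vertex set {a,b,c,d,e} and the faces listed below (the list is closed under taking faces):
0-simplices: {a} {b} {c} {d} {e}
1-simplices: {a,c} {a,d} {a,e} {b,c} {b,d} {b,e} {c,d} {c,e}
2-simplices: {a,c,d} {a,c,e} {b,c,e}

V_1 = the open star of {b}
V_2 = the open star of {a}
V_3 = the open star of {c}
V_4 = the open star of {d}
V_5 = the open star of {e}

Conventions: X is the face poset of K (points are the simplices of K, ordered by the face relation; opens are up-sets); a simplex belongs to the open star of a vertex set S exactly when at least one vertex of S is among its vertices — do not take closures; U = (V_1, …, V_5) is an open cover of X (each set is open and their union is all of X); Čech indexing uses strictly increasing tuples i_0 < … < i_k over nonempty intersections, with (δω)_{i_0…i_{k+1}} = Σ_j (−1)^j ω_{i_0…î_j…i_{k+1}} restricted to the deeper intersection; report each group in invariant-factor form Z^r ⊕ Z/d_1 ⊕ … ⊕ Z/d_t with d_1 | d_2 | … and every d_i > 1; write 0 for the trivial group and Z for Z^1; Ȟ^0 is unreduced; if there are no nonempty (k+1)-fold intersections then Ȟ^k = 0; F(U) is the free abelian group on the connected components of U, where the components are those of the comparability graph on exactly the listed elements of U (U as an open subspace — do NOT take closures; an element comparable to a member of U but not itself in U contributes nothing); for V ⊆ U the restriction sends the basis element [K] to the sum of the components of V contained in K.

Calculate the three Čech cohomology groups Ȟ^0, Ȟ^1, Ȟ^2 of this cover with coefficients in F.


Ȟ^0 = Z; Ȟ^1 = Z; Ȟ^2 = 0

nonempty intersections:
  V1={{b},{b,c},{b,d},{b,e},{b,c,e}} V2={{a},{a,c},{a,d},{a,e},{a,c,d},{a,c,e}} V3={{c},{a,c},{b,c},{c,d},{c,e},{a,c,d},{a,c,e},{b,c,e}} V4={{d},{a,d},{b,d},{c,d},{a,c,d}} V5={{e},{a,e},{b,e},{c,e},{a,c,e},{b,c,e}}
  V13={{b,c},{b,c,e}} V14={{b,d}} V15={{b,e},{b,c,e}} V23={{a,c},{a,c,d},{a,c,e}} V24={{a,d},{a,c,d}} V25={{a,e},{a,c,e}} V34={{c,d},{a,c,d}} V35={{c,e},{a,c,e},{b,c,e}}
  V135={{b,c,e}} V234={{a,c,d}} V235={{a,c,e}}
components per intersection:
  V1: {{b},{b,c},{b,d},{b,e},{b,c,e}}
  V2: {{a},{a,c},{a,d},{a,e},{a,c,d},{a,c,e}}
  V3: {{c},{a,c},{b,c},{c,d},{c,e},{a,c,d},{a,c,e},{b,c,e}}
  V4: {{d},{a,d},{b,d},{c,d},{a,c,d}}
  V5: {{e},{a,e},{b,e},{c,e},{a,c,e},{b,c,e}}
  V13: {{b,c},{b,c,e}}
  V14: {{b,d}}
  V15: {{b,e},{b,c,e}}
  V23: {{a,c},{a,c,d},{a,c,e}}
  V24: {{a,d},{a,c,d}}
  V25: {{a,e},{a,c,e}}
  V34: {{c,d},{a,c,d}}
  V35: {{c,e},{a,c,e},{b,c,e}}
  V135: {{b,c,e}}
  V234: {{a,c,d}}
  V235: {{a,c,e}}
C dims 5,8,3; δ0: rk 4, SNF 1^4; δ1: rk 3, SNF 1^3
Ȟ^0: (5−4)−0=1 ⇒ Z
Ȟ^1: (8−3)−4=1 ⇒ Z
Ȟ^2: (3−0)−3=0 ⇒ 0
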